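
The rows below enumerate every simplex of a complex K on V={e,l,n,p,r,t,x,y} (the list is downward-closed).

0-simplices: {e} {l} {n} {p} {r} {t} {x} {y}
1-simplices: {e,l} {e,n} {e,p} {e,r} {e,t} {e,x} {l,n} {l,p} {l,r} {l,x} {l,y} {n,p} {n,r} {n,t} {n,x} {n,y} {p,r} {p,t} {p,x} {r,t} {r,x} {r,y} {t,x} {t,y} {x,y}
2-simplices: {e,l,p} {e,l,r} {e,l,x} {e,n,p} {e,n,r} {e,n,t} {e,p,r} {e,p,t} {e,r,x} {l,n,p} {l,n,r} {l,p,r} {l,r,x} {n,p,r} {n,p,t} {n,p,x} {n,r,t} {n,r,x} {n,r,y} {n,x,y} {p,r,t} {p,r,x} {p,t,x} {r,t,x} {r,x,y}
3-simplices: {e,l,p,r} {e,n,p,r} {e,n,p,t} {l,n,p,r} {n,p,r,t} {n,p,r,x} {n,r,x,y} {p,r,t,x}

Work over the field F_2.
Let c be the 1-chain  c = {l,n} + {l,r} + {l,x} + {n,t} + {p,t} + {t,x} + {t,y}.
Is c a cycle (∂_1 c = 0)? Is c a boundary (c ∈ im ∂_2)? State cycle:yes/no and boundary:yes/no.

n_0=8 n_1=25 n_2=25 n_3=8  [Z2]
∂1: piv[el,en,ep,er,et,ex,ly] rk=7  ker:ln,lp,lr,lx,np,nr,nt,nx,ny,pr,pt,px,rt,rx,ry,tx,ty,xy
∂2: piv[elp,elr,elx,enp,enr,ent,epr,ept,erx,lnp,npx,nrt,nrx,nry,nxy,ptx] rk=16  ker:lnr,lpr,lrx,npr,npt,prt,prx,rtx,rxy
∂3: piv[elpr,enpr,enpt,lnpr,nprt,nprx,nrxy,prtx] rk=8
∂1c = {l} + {p} + {r} + {y}

cycle:no boundary:no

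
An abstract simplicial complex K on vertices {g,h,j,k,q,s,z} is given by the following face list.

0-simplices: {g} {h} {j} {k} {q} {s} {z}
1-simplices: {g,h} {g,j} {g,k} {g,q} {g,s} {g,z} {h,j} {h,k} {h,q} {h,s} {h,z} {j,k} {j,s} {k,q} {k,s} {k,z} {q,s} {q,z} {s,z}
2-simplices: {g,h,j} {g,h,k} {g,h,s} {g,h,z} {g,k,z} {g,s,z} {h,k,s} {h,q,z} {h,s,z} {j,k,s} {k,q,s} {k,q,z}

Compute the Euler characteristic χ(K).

n_0=7 n_1=19 n_2=12
χ=+7−19+12=0

χ(K)=0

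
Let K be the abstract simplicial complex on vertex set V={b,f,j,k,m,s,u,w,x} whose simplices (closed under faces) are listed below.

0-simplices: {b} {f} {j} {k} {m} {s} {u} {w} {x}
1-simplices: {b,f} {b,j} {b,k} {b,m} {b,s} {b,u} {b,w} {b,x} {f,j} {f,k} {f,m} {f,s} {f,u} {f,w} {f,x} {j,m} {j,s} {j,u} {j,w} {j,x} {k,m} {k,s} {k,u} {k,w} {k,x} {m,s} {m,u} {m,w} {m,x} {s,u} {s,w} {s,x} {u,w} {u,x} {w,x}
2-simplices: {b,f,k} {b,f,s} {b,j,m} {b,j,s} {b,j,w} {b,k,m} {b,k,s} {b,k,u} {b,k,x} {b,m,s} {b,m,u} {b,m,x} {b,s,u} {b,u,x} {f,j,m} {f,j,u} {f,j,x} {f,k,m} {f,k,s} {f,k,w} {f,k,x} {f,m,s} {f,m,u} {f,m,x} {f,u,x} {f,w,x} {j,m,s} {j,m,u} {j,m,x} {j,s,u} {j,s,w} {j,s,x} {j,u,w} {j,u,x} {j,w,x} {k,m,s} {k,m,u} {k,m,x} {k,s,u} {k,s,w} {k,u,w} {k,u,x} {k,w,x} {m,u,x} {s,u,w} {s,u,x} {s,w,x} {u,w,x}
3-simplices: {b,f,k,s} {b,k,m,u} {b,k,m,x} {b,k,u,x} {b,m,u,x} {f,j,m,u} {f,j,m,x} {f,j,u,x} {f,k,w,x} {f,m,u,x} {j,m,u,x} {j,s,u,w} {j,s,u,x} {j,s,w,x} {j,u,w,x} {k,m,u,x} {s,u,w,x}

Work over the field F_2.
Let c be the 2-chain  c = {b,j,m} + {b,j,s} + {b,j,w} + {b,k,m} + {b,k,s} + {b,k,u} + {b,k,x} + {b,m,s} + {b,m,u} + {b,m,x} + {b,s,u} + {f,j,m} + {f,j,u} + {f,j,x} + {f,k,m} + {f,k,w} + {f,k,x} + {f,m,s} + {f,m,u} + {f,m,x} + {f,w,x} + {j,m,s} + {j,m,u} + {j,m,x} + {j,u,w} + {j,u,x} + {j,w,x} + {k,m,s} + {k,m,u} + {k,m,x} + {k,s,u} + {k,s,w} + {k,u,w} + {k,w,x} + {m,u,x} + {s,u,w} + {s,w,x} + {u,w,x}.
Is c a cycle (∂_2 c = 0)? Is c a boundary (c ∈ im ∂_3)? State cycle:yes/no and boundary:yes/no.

n_0=9 n_1=35 n_2=48 n_3=17  [Z2]
∂1: piv[bf,bj,bk,bm,bs,bu,bw,bx] rk=8  ker:fj,fk,fm,fs,fu,fw,fx,jm,js,ju,jw,jx,km,ks,ku,kw,kx,ms,mu,mw,mx,su,sw,sx,uw,ux,wx
∂2: piv[bfk,bfs,bjm,bjs,bjw,bkm,bks,bku,bkx,bms,bmu,bmx,bsu,bux,fjm,fju,fjx,fkm,fkw,fkx,fmu,fwx,jsw,jsx,juw,jwx] rk=26  ker:fks,fms,fmx,fux,jms,jmu,jmx,jsu,jux,kms,kmu,kmx,ksu,ksw,kuw,kux,kwx,mux,suw,sux,swx,uwx
∂3: piv[bfks,bkmu,bkmx,bkux,bmux,fjmu,fjmx,fjux,fkwx,fmux,jsuw,jsux,jswx,juwx] rk=14  ker:jmux,kmux,suwx
∂2c = {b,j} + {b,m} + {b,u} + {b,w} + {f,j} + {f,k} + {f,m} + {f,s} + {j,m} + {j,w} + {k,m} + {m,u} + {m,x} + {s,u} + {s,w} + {s,x} + {u,x} + {w,x}

cycle:no boundary:no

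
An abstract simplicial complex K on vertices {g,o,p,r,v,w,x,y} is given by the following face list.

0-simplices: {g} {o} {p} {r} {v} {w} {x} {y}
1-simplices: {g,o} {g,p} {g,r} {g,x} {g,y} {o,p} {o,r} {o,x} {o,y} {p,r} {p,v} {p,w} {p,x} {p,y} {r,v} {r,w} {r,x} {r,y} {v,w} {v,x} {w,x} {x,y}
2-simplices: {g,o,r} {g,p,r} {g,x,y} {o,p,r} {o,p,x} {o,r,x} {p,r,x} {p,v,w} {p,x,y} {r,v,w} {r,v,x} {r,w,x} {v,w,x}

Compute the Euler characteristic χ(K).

n_0=8 n_1=22 n_2=13
χ=+8−22+13=-1

χ(K)=-1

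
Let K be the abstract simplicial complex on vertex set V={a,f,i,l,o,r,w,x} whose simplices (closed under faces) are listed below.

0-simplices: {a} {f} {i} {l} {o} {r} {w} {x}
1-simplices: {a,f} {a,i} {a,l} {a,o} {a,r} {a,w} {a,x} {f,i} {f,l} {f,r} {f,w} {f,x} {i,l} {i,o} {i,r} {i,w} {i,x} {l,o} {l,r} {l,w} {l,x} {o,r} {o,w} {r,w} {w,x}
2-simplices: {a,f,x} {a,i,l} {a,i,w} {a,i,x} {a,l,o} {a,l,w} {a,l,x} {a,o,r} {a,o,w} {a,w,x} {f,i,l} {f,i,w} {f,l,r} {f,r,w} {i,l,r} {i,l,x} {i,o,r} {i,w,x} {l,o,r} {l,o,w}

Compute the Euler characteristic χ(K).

χ(K)=3

n_0=8 n_1=25 n_2=20
χ=+8−25+20=3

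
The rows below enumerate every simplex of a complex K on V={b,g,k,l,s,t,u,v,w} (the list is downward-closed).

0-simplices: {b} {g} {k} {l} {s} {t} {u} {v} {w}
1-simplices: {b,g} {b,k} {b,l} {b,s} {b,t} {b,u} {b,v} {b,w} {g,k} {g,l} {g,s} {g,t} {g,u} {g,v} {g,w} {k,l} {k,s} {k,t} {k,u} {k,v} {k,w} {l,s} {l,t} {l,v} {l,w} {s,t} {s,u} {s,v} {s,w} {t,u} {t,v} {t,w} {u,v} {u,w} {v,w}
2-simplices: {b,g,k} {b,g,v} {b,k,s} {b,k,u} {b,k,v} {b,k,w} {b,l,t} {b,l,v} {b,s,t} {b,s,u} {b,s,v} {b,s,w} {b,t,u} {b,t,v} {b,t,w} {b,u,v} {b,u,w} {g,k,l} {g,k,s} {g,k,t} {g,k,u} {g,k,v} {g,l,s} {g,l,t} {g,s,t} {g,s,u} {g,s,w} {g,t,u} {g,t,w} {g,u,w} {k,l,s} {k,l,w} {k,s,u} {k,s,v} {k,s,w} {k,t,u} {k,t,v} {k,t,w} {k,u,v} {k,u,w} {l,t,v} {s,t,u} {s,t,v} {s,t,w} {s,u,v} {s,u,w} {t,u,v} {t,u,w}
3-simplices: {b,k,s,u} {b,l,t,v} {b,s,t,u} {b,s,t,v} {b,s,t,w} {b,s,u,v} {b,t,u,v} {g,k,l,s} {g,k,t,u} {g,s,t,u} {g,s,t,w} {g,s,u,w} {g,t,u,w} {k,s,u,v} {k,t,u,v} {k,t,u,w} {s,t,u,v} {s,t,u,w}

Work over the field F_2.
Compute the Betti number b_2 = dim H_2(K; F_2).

n_0=9 n_1=35 n_2=48 n_3=18  [Z2]
∂1: piv[bg,bk,bl,bs,bt,bu,bv,bw] rk=8  ker:gk,gl,gs,gt,gu,gv,gw,kl,ks,kt,ku,kv,kw,ls,lt,lv,lw,st,su,sv,sw,tu,tv,tw,uv,uw,vw
∂2: piv[bgk,bgv,bks,bku,bkv,bkw,blt,blv,bst,bsu,bsv,bsw,btu,btv,btw,buv,buw,gkl,gks,gkt,gku,gls,glt,gst,gsw,klw] rk=26  ker:gkv,gsu,gtu,gtw,guw,kls,ksu,ksv,ksw,ktu,ktv,ktw,kuv,kuw,ltv,stu,stv,stw,suv,suw,tuv,tuw
∂3: piv[bksu,bltv,bstu,bstv,bstw,bsuv,btuv,gkls,gktu,gstu,gstw,gsuw,gtuw,ksuv,ktuv,ktuw] rk=16  ker:stuv,stuw
b_2=(48−26)−16=6

b_2=6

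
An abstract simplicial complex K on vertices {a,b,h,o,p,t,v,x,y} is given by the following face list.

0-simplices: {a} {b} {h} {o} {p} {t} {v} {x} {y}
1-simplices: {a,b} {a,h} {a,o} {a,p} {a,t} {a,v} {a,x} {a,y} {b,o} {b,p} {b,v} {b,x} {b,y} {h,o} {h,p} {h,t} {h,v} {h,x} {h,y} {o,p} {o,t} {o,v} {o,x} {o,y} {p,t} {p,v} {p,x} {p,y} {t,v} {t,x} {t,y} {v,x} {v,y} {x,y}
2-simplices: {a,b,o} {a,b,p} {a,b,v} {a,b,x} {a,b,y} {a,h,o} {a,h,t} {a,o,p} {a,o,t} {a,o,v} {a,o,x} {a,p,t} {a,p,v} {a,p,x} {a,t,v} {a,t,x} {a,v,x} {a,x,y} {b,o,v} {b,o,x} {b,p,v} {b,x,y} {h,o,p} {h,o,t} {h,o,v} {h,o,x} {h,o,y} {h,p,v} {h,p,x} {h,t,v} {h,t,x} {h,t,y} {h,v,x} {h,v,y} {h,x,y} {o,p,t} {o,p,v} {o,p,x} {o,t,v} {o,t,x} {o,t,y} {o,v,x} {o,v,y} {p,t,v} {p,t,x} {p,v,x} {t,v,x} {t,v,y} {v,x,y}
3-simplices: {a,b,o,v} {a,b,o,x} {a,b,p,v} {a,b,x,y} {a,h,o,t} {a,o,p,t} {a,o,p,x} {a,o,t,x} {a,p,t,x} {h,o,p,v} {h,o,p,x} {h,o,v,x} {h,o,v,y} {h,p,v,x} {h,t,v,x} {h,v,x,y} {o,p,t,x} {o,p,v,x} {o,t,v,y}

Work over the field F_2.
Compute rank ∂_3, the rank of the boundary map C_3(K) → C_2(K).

rank∂_3=17

n_0=9 n_1=34 n_2=49 n_3=19  [Z2]
∂1: piv[ab,ah,ao,ap,at,av,ax,ay] rk=8  ker:bo,bp,bv,bx,by,ho,hp,ht,hv,hx,hy,op,ot,ov,ox,oy,pt,pv,px,py,tv,tx,ty,vx,vy,xy
∂2: piv[abo,abp,abv,abx,aby,aho,aht,aop,aot,aov,aox,apt,apv,apx,atv,atx,avx,axy,hop,hov,hox,hoy,hty,hvy,hxy] rk=25  ker:bov,box,bpv,bxy,hot,hpv,hpx,htv,htx,hvx,opt,opv,opx,otv,otx,oty,ovx,ovy,ptv,ptx,pvx,tvx,tvy,vxy
∂3: piv[abov,abox,abpv,abxy,ahot,aopt,aopx,aotx,aptx,hopv,hopx,hovx,hovy,hpvx,htvx,hvxy,otvy] rk=17  ker:optx,opvx
rk∂_3=17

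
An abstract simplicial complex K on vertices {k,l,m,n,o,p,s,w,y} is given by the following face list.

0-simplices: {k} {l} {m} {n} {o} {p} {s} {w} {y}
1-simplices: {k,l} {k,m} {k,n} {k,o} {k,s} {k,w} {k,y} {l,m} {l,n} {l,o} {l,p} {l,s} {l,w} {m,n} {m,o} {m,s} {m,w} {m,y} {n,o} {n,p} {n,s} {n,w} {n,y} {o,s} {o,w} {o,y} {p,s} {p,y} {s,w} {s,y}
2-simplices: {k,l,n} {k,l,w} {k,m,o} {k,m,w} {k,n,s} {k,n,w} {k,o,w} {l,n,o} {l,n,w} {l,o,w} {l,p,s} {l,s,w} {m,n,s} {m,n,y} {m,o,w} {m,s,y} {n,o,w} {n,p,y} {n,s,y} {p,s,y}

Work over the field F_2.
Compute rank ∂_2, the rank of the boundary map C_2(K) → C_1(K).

n_0=9 n_1=30 n_2=20  [Z2]
∂1: piv[kl,km,kn,ko,ks,kw,ky,lp] rk=8  ker:lm,ln,lo,ls,lw,mn,mo,ms,mw,my,no,np,ns,nw,ny,os,ow,oy,ps,py,sw,sy
∂2: piv[kln,klw,kmo,kmw,kns,knw,kow,lno,low,lps,lsw,mns,mny,msy,npy,psy] rk=16  ker:lnw,mow,now,nsy
rk∂_2=16

rank∂_2=16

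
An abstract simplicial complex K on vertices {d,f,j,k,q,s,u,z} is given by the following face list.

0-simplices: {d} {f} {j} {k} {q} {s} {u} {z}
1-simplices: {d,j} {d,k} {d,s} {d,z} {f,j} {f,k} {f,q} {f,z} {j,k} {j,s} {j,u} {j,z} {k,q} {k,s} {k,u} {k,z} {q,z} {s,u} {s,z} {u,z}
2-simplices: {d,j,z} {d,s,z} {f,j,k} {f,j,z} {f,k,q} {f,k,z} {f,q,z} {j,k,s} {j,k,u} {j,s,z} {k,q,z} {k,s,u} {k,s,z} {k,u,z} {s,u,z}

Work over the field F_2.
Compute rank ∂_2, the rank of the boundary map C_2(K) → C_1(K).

n_0=8 n_1=20 n_2=15  [Z2]
∂1: piv[dj,dk,ds,dz,fj,fq,ju] rk=7  ker:fk,fz,jk,js,jz,kq,ks,ku,kz,qz,su,sz,uz
∂2: piv[djz,dsz,fjk,fjz,fkq,fkz,fqz,jks,jku,jsz,ksu,kuz] rk=12  ker:kqz,ksz,suz
rk∂_2=12

rank∂_2=12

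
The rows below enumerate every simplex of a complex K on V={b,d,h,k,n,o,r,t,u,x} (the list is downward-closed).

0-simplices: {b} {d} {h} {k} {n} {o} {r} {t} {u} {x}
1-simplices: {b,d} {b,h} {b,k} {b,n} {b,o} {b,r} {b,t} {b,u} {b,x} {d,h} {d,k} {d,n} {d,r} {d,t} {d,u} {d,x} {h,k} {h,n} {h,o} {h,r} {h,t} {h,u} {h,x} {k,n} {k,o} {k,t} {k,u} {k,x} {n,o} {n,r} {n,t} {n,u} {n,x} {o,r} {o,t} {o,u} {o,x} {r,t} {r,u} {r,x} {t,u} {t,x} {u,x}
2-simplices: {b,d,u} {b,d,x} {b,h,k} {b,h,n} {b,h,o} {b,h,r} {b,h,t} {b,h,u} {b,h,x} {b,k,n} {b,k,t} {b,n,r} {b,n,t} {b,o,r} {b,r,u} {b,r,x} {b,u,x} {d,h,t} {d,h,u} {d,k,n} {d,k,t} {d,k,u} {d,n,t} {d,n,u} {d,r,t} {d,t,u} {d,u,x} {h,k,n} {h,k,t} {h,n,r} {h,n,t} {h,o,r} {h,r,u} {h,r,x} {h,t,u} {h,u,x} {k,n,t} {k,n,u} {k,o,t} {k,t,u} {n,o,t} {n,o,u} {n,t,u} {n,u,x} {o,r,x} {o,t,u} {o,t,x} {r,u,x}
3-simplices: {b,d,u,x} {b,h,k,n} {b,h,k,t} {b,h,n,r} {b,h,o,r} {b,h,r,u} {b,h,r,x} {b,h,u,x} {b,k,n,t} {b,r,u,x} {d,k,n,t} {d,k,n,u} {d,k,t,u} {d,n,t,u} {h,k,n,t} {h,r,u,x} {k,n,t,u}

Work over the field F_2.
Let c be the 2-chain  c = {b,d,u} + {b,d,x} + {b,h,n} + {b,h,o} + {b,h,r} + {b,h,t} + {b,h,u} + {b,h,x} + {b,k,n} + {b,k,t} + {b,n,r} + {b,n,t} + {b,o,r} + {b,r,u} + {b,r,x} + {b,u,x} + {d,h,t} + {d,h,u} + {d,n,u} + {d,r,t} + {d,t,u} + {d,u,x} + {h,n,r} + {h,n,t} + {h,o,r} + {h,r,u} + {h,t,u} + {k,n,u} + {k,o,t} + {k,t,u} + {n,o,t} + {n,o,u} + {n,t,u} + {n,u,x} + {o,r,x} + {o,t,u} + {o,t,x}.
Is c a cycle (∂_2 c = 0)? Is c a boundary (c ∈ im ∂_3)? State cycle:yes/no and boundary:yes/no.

n_0=10 n_1=43 n_2=48 n_3=17  [Z2]
∂1: piv[bd,bh,bk,bn,bo,br,bt,bu,bx] rk=9  ker:dh,dk,dn,dr,dt,du,dx,hk,hn,ho,hr,ht,hu,hx,kn,ko,kt,ku,kx,no,nr,nt,nu,nx,or,ot,ou,ox,rt,ru,rx,tu,tx,ux
∂2: piv[bdu,bdx,bhk,bhn,bho,bhr,bht,bhu,bhx,bkn,bkt,bnr,bnt,bor,bru,brx,bux,dht,dhu,dkn,dkt,dku,dnu,drt,dtu,kot,not,nou,nux,orx,otx] rk=31  ker:dnt,dux,hkn,hkt,hnr,hnt,hor,hru,hrx,htu,hux,knt,knu,ktu,ntu,otu,rux
∂3: piv[bdux,bhkn,bhkt,bhnr,bhor,bhru,bhrx,bhux,bknt,brux,dknt,dknu,dktu,dntu,hknt] rk=15  ker:hrux,kntu
∂2c = {b,r} + {b,t} + {d,n} + {d,r} + {d,t} + {d,u} + {h,n} + {h,x} + {k,o} + {k,t} + {n,u} + {n,x} + {o,r} + {r,t} + {t,u} + {t,x} + {u,x}

cycle:no boundary:no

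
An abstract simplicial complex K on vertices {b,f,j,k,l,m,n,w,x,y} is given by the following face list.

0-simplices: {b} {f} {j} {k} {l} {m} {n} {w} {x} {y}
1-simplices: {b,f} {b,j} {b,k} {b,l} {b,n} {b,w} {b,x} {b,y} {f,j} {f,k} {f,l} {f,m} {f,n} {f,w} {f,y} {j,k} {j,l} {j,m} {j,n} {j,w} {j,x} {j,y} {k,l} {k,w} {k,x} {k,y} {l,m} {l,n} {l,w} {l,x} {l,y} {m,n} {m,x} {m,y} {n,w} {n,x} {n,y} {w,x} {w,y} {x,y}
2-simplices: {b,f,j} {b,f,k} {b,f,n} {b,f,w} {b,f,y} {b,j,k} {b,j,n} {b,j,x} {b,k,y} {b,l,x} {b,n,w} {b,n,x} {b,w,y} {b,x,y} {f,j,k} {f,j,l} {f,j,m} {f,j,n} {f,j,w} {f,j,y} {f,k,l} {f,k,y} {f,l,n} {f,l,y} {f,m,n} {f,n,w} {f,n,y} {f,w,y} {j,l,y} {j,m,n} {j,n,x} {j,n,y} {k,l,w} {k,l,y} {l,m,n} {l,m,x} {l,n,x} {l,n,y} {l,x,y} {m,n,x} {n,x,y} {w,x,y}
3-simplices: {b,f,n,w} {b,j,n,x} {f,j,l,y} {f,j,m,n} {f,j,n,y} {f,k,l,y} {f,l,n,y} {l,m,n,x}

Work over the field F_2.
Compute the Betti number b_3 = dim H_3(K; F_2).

b_3=0

n_0=10 n_1=40 n_2=42 n_3=8  [Z2]
∂1: piv[bf,bj,bk,bl,bn,bw,bx,by,fm] rk=9  ker:fj,fk,fl,fn,fw,fy,jk,jl,jm,jn,jw,jx,jy,kl,kw,kx,ky,lm,ln,lw,lx,ly,mn,mx,my,nw,nx,ny,wx,wy,xy
∂2: piv[bfj,bfk,bfn,bfw,bfy,bjk,bjn,bjx,bky,blx,bnw,bnx,bwy,bxy,fjl,fjm,fjw,fjy,fkl,fln,fly,fmn,fny,klw,lmn,lmx,lnx,wxy] rk=28  ker:fjk,fjn,fky,fnw,fwy,jly,jmn,jnx,jny,kly,lny,lxy,mnx,nxy
∂3: piv[bfnw,bjnx,fjly,fjmn,fjny,fkly,flny,lmnx] rk=8
b_3=(8−8)−0=0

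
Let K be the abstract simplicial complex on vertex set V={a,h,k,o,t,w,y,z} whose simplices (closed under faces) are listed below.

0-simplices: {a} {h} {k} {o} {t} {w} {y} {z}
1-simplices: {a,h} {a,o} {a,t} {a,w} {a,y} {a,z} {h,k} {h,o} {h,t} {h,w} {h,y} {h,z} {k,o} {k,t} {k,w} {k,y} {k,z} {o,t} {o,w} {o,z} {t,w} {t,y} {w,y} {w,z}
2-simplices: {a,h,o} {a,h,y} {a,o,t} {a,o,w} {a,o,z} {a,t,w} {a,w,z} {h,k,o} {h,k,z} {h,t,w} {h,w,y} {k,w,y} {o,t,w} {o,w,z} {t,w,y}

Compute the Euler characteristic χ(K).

n_0=8 n_1=24 n_2=15
χ=+8−24+15=-1

χ(K)=-1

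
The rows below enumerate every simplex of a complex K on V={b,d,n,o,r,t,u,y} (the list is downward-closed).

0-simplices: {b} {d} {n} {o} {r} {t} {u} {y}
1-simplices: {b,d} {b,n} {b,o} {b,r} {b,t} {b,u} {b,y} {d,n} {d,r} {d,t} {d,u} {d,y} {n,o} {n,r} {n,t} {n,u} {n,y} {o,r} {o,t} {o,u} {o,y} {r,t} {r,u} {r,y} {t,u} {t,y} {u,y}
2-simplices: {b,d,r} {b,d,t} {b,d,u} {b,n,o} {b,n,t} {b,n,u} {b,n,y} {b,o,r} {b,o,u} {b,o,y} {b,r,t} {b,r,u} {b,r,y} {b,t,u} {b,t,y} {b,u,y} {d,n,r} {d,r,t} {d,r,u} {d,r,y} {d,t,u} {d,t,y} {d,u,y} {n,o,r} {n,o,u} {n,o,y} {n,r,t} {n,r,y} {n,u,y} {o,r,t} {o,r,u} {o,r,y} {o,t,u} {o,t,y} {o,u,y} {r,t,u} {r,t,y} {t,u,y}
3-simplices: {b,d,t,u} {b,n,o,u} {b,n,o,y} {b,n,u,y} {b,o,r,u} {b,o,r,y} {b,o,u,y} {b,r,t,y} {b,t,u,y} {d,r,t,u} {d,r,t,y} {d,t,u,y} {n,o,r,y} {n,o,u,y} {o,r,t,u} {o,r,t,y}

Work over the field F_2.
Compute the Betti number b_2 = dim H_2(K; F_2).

b_2=3

n_0=8 n_1=27 n_2=38 n_3=16  [Z2]
∂1: piv[bd,bn,bo,br,bt,bu,by] rk=7  ker:dn,dr,dt,du,dy,no,nr,nt,nu,ny,or,ot,ou,oy,rt,ru,ry,tu,ty,uy
∂2: piv[bdr,bdt,bdu,bno,bnt,bnu,bny,bor,bou,boy,brt,bru,bry,btu,bty,buy,dnr,dry,nor,ort] rk=20  ker:drt,dru,dtu,dty,duy,nou,noy,nrt,nry,nuy,oru,ory,otu,oty,ouy,rtu,rty,tuy
∂3: piv[bdtu,bnou,bnoy,bnuy,boru,bory,bouy,brty,btuy,drtu,drty,dtuy,nory,ortu,orty] rk=15  ker:nouy
b_2=(38−20)−15=3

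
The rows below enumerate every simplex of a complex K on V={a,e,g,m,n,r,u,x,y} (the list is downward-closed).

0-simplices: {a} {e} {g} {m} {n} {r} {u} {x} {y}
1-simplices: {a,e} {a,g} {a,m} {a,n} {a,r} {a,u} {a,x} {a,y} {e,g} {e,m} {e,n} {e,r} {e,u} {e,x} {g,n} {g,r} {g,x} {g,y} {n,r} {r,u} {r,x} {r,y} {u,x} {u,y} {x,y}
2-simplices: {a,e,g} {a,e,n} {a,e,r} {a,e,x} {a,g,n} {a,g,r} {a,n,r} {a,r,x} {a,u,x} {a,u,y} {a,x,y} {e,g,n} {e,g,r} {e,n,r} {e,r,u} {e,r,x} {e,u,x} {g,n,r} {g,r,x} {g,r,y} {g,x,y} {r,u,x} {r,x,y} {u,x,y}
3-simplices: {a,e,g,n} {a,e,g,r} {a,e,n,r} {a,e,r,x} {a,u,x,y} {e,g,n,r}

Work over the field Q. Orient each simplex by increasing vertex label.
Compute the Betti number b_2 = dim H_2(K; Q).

n_0=9 n_1=25 n_2=24 n_3=6  [Q]
∂1: piv[ae,ag,am,an,ar,au,ax,ay] rk=8  ker:eg,em,en,er,eu,ex,gn,gr,gx,gy,nr,ru,rx,ry,ux,uy,xy
∂2: piv[aeg,aen,aer,aex,agn,agr,anr,arx,aux,auy,axy,eru,eux,grx,gry,gxy] rk=16  ker:egn,egr,enr,erx,gnr,rux,rxy,uxy
∂3: piv[aegn,aegr,aenr,aerx,auxy,egnr] rk=6
b_2=(24−16)−6=2

b_2=2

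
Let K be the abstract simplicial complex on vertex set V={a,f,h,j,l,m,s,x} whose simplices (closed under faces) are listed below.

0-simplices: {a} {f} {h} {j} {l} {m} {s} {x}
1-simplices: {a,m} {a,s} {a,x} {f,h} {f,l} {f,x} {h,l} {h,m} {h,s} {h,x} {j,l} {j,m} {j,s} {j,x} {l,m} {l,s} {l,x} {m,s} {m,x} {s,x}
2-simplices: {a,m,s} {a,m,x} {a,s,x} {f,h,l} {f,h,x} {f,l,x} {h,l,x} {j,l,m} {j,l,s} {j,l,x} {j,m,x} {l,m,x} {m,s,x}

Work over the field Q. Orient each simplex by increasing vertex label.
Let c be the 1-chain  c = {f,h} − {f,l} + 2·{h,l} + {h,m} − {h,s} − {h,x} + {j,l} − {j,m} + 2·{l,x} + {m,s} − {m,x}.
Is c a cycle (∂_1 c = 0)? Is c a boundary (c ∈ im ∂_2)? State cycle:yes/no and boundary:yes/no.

cycle:yes boundary:no

n_0=8 n_1=20 n_2=13  [Q]
∂1: piv[am,as,ax,fh,fl,fx,jl] rk=7  ker:hl,hm,hs,hx,jm,js,jx,lm,ls,lx,ms,mx,sx
∂2: piv[ams,amx,asx,fhl,fhx,flx,jlm,jls,jlx,jmx] rk=10  ker:hlx,lmx,msx
∂1c = 0
c vs im∂2: residual ≠ 0 ⇒ not boundary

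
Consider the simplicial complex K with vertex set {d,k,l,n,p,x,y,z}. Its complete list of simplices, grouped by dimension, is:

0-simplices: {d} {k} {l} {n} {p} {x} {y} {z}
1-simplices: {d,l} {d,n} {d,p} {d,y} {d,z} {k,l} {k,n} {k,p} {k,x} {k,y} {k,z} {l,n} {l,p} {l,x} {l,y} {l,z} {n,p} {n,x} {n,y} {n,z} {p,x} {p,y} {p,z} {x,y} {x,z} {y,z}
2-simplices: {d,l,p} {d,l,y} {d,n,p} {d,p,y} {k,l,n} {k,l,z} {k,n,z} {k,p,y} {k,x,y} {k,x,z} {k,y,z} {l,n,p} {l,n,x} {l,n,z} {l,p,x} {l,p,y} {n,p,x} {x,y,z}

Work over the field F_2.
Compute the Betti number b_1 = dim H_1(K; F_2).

b_1=5

n_0=8 n_1=26 n_2=18  [Z2]
∂1: piv[dl,dn,dp,dy,dz,kl,kx] rk=7  ker:kn,kp,ky,kz,ln,lp,lx,ly,lz,np,nx,ny,nz,px,py,pz,xy,xz,yz
∂2: piv[dlp,dly,dnp,dpy,kln,klz,knz,kpy,kxy,kxz,kyz,lnp,lnx,lpx] rk=14  ker:lnz,lpy,npx,xyz
b_1=(26−7)−14=5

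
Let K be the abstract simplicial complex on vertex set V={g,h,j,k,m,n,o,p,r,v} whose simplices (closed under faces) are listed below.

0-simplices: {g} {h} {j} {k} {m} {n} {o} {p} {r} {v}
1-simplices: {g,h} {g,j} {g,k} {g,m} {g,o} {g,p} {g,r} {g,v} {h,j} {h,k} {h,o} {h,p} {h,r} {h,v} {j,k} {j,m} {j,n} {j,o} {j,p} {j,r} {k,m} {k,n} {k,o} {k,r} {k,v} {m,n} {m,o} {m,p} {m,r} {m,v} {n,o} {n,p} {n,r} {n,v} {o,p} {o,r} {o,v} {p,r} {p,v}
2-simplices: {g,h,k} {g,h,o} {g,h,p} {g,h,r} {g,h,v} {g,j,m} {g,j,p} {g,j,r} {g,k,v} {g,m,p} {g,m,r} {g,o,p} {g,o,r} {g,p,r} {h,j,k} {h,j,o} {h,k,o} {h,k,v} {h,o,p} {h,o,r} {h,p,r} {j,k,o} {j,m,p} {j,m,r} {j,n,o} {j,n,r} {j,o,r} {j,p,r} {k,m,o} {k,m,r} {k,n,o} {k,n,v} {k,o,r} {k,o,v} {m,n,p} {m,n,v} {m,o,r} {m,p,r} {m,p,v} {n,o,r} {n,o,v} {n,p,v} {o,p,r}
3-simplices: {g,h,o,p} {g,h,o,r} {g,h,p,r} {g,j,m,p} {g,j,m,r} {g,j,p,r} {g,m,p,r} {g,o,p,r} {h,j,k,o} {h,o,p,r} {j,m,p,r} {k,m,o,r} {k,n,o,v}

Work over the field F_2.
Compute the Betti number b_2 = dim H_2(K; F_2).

n_0=10 n_1=39 n_2=43 n_3=13  [Z2]
∂1: piv[gh,gj,gk,gm,go,gp,gr,gv,jn] rk=9  ker:hj,hk,ho,hp,hr,hv,jk,jm,jo,jp,jr,km,kn,ko,kr,kv,mn,mo,mp,mr,mv,no,np,nr,nv,op,or,ov,pr,pv
∂2: piv[ghk,gho,ghp,ghr,ghv,gjm,gjp,gjr,gkv,gmp,gmr,gop,gor,gpr,hjk,hjo,hko,jno,jnr,jor,kmo,kmr,kno,knv,kor,kov,mnp,mnv,mpv] rk=29  ker:hkv,hop,hor,hpr,jko,jmp,jmr,jpr,mor,mpr,nor,nov,npv,opr
∂3: piv[ghop,ghor,ghpr,gjmp,gjmr,gjpr,gmpr,gopr,hjko,kmor,knov] rk=11  ker:hopr,jmpr
b_2=(43−29)−11=3

b_2=3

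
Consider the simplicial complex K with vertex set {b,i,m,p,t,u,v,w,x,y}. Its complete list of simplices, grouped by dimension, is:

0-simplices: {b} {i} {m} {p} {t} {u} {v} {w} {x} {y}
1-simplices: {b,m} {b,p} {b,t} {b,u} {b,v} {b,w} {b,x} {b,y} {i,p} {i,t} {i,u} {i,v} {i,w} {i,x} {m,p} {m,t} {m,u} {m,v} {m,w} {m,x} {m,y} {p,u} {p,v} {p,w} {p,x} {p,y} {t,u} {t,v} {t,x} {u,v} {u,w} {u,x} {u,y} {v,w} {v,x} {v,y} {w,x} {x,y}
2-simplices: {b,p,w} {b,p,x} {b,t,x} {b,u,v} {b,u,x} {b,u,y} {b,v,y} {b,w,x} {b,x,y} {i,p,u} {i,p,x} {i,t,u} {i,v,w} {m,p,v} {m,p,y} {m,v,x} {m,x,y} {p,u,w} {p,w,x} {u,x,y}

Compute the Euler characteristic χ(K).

χ(K)=-8

n_0=10 n_1=38 n_2=20
χ=+10−38+20=-8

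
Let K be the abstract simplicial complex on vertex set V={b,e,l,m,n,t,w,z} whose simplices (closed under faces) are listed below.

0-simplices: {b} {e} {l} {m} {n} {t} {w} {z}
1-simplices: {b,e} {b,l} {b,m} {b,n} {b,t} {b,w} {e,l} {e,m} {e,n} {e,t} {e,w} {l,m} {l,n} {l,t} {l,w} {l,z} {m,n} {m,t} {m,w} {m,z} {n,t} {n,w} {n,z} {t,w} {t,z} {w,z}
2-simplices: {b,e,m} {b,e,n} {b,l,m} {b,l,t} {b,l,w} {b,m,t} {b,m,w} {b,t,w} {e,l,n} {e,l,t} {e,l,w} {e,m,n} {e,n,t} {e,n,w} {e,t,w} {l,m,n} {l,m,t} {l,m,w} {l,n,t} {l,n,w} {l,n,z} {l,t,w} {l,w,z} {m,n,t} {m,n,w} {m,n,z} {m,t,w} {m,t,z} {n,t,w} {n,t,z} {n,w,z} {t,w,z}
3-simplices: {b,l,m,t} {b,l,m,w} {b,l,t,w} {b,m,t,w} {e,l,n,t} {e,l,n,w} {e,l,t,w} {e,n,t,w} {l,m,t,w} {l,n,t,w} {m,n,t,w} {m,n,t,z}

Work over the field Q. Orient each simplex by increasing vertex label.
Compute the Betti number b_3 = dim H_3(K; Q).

n_0=8 n_1=26 n_2=32 n_3=12  [Q]
∂1: piv[be,bl,bm,bn,bt,bw,lz] rk=7  ker:el,em,en,et,ew,lm,ln,lt,lw,mn,mt,mw,mz,nt,nw,nz,tw,tz,wz
∂2: piv[bem,ben,blm,blt,blw,bmt,bmw,btw,eln,elt,elw,emn,ent,enw,lmn,lnz,lwz,mnz,mtz] rk=19  ker:etw,lmt,lmw,lnt,lnw,ltw,mnt,mnw,mtw,ntw,ntz,nwz,twz
∂3: piv[blmt,blmw,bltw,bmtw,elnt,elnw,eltw,entw,mntw,mntz] rk=10  ker:lmtw,lntw
b_3=(12−10)−0=2

b_3=2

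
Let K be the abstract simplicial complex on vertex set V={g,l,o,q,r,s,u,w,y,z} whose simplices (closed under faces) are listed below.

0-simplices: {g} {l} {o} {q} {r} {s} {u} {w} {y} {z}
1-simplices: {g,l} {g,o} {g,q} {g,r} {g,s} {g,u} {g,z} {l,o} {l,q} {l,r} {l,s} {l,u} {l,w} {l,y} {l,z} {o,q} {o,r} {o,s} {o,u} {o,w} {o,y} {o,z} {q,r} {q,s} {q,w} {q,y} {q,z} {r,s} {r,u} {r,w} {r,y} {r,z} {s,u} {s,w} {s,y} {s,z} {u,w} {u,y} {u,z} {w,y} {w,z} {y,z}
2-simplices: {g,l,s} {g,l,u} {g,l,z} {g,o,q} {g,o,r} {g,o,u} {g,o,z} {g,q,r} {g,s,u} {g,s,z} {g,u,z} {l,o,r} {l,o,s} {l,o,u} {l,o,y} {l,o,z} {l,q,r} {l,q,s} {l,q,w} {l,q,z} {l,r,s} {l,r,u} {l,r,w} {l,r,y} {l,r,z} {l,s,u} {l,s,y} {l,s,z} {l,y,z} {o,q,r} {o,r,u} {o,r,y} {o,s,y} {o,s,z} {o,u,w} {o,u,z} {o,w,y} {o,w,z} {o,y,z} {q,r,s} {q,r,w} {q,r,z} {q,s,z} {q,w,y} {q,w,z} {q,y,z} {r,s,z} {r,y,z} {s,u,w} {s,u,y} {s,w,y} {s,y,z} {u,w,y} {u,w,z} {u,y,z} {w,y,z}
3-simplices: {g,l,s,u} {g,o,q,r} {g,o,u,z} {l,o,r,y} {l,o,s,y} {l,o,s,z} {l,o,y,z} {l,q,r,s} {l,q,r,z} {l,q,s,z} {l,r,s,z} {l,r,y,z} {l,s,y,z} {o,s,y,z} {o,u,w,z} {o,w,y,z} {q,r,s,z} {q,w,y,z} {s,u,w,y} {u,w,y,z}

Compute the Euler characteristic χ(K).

χ(K)=4

n_0=10 n_1=42 n_2=56 n_3=20
χ=+10−42+56−20=4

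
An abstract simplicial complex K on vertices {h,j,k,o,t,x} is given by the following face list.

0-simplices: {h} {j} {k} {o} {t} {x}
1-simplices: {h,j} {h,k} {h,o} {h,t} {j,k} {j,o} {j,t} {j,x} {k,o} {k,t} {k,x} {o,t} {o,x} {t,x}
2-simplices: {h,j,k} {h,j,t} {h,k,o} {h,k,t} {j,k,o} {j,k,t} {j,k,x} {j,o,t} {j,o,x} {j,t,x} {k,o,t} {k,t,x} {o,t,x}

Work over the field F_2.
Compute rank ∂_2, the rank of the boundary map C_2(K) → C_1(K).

n_0=6 n_1=14 n_2=13  [Z2]
∂1: piv[hj,hk,ho,ht,jx] rk=5  ker:jk,jo,jt,ko,kt,kx,ot,ox,tx
∂2: piv[hjk,hjt,hko,hkt,jko,jkx,jot,jox,jtx] rk=9  ker:jkt,kot,ktx,otx
rk∂_2=9

rank∂_2=9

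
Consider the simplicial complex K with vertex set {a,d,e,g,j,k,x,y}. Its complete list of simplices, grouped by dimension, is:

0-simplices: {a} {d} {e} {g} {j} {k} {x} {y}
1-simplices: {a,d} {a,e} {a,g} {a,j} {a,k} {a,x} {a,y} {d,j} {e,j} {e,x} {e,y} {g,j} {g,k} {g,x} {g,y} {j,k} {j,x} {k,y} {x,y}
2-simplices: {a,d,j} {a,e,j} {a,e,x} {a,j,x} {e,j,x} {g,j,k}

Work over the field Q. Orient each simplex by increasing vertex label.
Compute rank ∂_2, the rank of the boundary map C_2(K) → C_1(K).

rank∂_2=5

n_0=8 n_1=19 n_2=6  [Q]
∂1: piv[ad,ae,ag,aj,ak,ax,ay] rk=7  ker:dj,ej,ex,ey,gj,gk,gx,gy,jk,jx,ky,xy
∂2: piv[adj,aej,aex,ajx,gjk] rk=5  ker:ejx
rk∂_2=5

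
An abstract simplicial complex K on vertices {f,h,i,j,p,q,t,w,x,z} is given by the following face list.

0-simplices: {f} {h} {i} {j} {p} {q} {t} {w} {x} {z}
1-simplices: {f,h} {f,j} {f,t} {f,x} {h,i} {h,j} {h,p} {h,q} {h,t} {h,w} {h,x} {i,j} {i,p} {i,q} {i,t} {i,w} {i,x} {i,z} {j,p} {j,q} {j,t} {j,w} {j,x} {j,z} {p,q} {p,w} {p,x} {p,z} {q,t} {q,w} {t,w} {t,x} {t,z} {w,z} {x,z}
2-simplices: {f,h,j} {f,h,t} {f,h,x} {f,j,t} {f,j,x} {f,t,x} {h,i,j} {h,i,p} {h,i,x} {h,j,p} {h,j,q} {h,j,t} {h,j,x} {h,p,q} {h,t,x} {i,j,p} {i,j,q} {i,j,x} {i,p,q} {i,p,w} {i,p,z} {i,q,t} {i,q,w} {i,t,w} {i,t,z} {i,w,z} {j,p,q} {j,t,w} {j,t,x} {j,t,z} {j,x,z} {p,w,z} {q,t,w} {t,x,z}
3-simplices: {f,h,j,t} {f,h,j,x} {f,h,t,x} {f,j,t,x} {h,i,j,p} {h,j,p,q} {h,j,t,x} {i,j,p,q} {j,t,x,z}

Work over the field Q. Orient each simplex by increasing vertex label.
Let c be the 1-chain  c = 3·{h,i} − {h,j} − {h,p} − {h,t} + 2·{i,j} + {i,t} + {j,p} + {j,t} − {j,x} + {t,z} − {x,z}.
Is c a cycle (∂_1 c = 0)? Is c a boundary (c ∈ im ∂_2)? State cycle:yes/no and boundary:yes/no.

n_0=10 n_1=35 n_2=34 n_3=9  [Q]
∂1: piv[fh,fj,ft,fx,hi,hp,hq,hw,iz] rk=9  ker:hj,ht,hx,ij,ip,iq,it,iw,ix,jp,jq,jt,jw,jx,jz,pq,pw,px,pz,qt,qw,tw,tx,tz,wz,xz
∂2: piv[fhj,fht,fhx,fjt,fjx,ftx,hij,hip,hix,hjp,hjq,hpq,ijq,ipw,ipz,iqt,iqw,itw,itz,iwz,jtw,jtz,jxz] rk=23  ker:hjt,hjx,htx,ijp,ijx,ipq,jpq,jtx,pwz,qtw,txz
∂3: piv[fhjt,fhjx,fhtx,fjtx,hijp,hjpq,ijpq,jtxz] rk=8  ker:hjtx
∂1c = 0
c vs im∂2: residual ≠ 0 ⇒ not boundary

cycle:yes boundary:no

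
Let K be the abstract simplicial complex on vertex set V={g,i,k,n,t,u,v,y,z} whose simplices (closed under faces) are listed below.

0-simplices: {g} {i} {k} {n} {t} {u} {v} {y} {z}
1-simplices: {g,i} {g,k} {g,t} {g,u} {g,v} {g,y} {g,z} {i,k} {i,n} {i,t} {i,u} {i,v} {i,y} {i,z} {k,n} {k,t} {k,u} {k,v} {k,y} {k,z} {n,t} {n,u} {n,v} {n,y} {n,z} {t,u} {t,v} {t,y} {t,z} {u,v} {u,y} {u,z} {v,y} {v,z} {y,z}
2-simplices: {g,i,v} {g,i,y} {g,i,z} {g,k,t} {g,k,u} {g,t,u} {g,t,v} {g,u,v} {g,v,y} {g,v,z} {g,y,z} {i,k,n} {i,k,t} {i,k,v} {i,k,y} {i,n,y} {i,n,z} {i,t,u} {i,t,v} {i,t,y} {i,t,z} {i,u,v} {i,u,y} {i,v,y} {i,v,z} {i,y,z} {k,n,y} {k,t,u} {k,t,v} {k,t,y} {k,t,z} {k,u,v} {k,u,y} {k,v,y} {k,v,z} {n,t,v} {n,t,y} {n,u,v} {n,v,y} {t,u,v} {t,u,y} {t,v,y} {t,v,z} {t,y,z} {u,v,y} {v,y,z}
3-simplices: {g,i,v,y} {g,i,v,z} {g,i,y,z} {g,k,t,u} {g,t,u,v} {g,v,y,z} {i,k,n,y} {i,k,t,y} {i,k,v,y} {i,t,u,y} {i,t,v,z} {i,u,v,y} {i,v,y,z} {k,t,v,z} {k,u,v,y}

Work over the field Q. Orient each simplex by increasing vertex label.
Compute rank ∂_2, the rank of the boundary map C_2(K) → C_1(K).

rank∂_2=26

n_0=9 n_1=35 n_2=46 n_3=15  [Q]
∂1: piv[gi,gk,gt,gu,gv,gy,gz,in] rk=8  ker:ik,it,iu,iv,iy,iz,kn,kt,ku,kv,ky,kz,nt,nu,nv,ny,nz,tu,tv,ty,tz,uv,uy,uz,vy,vz,yz
∂2: piv[giv,giy,giz,gkt,gku,gtu,gtv,guv,gvy,gvz,gyz,ikn,ikt,ikv,iky,iny,inz,itu,itv,ity,itz,iuy,ktz,ntv,nty,nuv] rk=26  ker:iuv,ivy,ivz,iyz,kny,ktu,ktv,kty,kuv,kuy,kvy,kvz,nvy,tuv,tuy,tvy,tvz,tyz,uvy,vyz
∂3: piv[givy,givz,giyz,gktu,gtuv,gvyz,ikny,ikty,ikvy,ituy,itvz,iuvy,ktvz,kuvy] rk=14  ker:ivyz
rk∂_2=26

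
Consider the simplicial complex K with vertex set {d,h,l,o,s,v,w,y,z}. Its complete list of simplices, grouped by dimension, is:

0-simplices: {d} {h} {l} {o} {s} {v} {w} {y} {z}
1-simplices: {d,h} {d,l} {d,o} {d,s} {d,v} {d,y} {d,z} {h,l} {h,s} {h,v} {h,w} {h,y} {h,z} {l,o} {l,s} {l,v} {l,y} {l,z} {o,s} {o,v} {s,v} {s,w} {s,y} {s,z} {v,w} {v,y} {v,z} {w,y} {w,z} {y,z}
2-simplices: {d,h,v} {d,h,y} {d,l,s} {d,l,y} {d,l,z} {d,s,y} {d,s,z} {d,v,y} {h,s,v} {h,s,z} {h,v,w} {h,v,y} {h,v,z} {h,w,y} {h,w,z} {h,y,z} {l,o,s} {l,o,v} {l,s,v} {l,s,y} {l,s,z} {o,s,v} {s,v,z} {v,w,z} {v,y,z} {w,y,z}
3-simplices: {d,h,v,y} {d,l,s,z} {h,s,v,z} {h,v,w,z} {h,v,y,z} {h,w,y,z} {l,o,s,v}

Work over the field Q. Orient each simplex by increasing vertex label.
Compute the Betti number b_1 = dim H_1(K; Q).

b_1=4

n_0=9 n_1=30 n_2=26 n_3=7  [Q]
∂1: piv[dh,dl,do,ds,dv,dy,dz,hw] rk=8  ker:hl,hs,hv,hy,hz,lo,ls,lv,ly,lz,os,ov,sv,sw,sy,sz,vw,vy,vz,wy,wz,yz
∂2: piv[dhv,dhy,dls,dly,dlz,dsy,dsz,dvy,hsv,hsz,hvw,hvz,hwy,hwz,hyz,los,lov,lsv] rk=18  ker:hvy,lsy,lsz,osv,svz,vwz,vyz,wyz
∂3: piv[dhvy,dlsz,hsvz,hvwz,hvyz,hwyz,losv] rk=7
b_1=(30−8)−18=4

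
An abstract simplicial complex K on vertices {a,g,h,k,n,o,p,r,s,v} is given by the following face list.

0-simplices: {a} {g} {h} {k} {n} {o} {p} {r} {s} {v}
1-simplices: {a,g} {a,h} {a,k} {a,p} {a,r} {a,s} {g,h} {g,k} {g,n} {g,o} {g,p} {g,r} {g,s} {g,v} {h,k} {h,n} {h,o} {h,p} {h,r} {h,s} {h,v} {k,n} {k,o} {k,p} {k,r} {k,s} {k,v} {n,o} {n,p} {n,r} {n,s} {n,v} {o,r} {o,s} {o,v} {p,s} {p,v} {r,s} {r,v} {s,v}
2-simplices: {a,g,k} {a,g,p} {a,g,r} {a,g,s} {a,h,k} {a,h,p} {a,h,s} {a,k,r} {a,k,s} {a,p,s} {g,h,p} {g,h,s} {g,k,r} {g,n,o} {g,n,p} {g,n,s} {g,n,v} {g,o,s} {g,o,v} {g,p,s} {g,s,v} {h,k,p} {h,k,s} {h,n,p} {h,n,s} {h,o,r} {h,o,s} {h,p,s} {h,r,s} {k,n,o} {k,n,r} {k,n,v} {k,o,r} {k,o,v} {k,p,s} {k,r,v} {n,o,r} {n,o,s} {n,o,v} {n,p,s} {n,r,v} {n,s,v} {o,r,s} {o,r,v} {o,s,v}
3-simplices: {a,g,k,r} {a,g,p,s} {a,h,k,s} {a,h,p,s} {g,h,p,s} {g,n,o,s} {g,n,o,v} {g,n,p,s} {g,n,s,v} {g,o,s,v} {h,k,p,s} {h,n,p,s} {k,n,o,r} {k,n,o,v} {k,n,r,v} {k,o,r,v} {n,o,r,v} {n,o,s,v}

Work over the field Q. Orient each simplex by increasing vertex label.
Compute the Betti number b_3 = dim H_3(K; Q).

b_3=2

n_0=10 n_1=40 n_2=45 n_3=18  [Q]
∂1: piv[ag,ah,ak,ap,ar,as,gn,go,gv] rk=9  ker:gh,gk,gp,gr,gs,hk,hn,ho,hp,hr,hs,hv,kn,ko,kp,kr,ks,kv,no,np,nr,ns,nv,or,os,ov,ps,pv,rs,rv,sv
∂2: piv[agk,agp,agr,ags,ahk,ahp,ahs,akr,aks,aps,ghp,gno,gnp,gns,gnv,gos,gov,gsv,hkp,hnp,hor,hos,hrs,kno,knr,knv,kor,krv] rk=28  ker:ghs,gkr,gps,hks,hns,hps,kov,kps,nor,nos,nov,nps,nrv,nsv,ors,orv,osv
∂3: piv[agkr,agps,ahks,ahps,ghps,gnos,gnov,gnps,gnsv,gosv,hkps,hnps,knor,knov,knrv,korv] rk=16  ker:norv,nosv
b_3=(18−16)−0=2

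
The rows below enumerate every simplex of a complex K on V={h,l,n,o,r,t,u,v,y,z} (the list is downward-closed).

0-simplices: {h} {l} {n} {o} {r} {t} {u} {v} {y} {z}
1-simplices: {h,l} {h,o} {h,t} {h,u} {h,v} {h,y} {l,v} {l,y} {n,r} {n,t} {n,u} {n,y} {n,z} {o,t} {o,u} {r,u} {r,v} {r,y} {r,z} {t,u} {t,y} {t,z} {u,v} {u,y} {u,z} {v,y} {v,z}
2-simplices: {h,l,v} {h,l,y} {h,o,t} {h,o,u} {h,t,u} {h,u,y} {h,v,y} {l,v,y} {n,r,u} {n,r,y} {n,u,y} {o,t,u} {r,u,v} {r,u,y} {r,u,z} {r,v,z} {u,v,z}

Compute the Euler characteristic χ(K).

χ(K)=0

n_0=10 n_1=27 n_2=17
χ=+10−27+17=0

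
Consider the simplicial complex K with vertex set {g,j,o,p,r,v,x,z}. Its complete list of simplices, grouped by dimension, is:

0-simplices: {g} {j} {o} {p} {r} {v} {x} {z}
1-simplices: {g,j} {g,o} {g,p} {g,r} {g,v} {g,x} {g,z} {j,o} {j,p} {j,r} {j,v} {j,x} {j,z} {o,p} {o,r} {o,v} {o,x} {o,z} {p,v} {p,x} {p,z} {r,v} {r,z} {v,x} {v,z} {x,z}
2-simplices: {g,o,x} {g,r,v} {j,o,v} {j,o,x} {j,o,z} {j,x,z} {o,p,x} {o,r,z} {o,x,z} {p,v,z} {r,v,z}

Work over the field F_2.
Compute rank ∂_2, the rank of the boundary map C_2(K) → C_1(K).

n_0=8 n_1=26 n_2=11  [Z2]
∂1: piv[gj,go,gp,gr,gv,gx,gz] rk=7  ker:jo,jp,jr,jv,jx,jz,op,or,ov,ox,oz,pv,px,pz,rv,rz,vx,vz,xz
∂2: piv[gox,grv,jov,jox,joz,jxz,opx,orz,pvz,rvz] rk=10  ker:oxz
rk∂_2=10

rank∂_2=10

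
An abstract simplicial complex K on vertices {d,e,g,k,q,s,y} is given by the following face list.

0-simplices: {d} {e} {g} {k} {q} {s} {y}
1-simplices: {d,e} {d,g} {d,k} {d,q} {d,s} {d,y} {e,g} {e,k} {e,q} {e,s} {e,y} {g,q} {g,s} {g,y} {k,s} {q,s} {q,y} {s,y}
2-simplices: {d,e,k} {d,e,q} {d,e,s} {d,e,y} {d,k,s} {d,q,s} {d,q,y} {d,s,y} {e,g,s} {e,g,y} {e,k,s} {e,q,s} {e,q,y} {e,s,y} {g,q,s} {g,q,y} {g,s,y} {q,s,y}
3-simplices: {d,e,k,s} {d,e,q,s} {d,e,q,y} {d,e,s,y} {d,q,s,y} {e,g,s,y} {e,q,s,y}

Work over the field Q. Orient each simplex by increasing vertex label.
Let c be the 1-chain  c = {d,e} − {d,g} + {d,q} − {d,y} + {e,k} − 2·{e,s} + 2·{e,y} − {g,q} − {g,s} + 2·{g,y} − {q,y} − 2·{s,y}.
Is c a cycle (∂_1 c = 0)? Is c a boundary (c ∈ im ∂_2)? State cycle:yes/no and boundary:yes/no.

cycle:no boundary:no

n_0=7 n_1=18 n_2=18 n_3=7  [Q]
∂1: piv[de,dg,dk,dq,ds,dy] rk=6  ker:eg,ek,eq,es,ey,gq,gs,gy,ks,qs,qy,sy
∂2: piv[dek,deq,des,dey,dks,dqs,dqy,dsy,egs,egy,gqs] rk=11  ker:eks,eqs,eqy,esy,gqy,gsy,qsy
∂3: piv[deks,deqs,deqy,desy,dqsy,egsy] rk=6  ker:eqsy
∂1c = −{g} + {k} + {q} − {s}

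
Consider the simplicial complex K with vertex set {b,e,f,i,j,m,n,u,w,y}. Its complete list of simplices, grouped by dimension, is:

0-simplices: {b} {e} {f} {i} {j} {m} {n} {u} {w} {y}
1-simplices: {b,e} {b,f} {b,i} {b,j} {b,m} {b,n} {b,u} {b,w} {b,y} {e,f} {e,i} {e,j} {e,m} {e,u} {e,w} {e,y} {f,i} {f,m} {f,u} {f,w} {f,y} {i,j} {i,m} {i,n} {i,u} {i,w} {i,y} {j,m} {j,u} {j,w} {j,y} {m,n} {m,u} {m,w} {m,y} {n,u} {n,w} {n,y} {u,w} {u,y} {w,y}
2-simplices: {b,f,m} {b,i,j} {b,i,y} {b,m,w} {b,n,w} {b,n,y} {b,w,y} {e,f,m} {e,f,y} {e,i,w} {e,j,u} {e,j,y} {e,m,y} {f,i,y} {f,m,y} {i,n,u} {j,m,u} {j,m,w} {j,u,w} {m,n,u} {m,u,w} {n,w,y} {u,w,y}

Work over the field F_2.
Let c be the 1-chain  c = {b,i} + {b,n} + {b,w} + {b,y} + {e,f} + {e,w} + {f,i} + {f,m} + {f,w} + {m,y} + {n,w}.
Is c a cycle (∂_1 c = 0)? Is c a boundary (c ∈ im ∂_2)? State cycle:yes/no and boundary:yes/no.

cycle:yes boundary:no

n_0=10 n_1=41 n_2=23  [Z2]
∂1: piv[be,bf,bi,bj,bm,bn,bu,bw,by] rk=9  ker:ef,ei,ej,em,eu,ew,ey,fi,fm,fu,fw,fy,ij,im,in,iu,iw,iy,jm,ju,jw,jy,mn,mu,mw,my,nu,nw,ny,uw,uy,wy
∂2: piv[bfm,bij,biy,bmw,bnw,bny,bwy,efm,efy,eiw,eju,ejy,emy,fiy,inu,jmu,jmw,juw,mnu,uwy] rk=20  ker:fmy,muw,nwy
∂1c = 0
c vs im∂2: residual ≠ 0 ⇒ not boundary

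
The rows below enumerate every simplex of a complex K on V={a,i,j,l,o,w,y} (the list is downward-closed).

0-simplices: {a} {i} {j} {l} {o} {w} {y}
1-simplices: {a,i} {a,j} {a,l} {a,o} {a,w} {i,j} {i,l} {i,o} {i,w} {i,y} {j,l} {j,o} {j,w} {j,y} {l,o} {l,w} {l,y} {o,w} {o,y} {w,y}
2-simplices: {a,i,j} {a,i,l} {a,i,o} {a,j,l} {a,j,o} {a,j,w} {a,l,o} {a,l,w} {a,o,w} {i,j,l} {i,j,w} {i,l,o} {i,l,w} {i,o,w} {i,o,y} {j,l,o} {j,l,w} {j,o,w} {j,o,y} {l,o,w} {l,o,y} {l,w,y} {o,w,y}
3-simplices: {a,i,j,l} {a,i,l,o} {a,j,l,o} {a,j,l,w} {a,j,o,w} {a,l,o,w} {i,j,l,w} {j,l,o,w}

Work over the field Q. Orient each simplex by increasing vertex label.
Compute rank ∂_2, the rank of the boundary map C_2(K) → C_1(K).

rank∂_2=14

n_0=7 n_1=20 n_2=23 n_3=8  [Q]
∂1: piv[ai,aj,al,ao,aw,iy] rk=6  ker:ij,il,io,iw,jl,jo,jw,jy,lo,lw,ly,ow,oy,wy
∂2: piv[aij,ail,aio,ajl,ajo,ajw,alo,alw,aow,ijw,ioy,joy,loy,lwy] rk=14  ker:ijl,ilo,ilw,iow,jlo,jlw,jow,low,owy
∂3: piv[aijl,ailo,ajlo,ajlw,ajow,alow,ijlw] rk=7  ker:jlow
rk∂_2=14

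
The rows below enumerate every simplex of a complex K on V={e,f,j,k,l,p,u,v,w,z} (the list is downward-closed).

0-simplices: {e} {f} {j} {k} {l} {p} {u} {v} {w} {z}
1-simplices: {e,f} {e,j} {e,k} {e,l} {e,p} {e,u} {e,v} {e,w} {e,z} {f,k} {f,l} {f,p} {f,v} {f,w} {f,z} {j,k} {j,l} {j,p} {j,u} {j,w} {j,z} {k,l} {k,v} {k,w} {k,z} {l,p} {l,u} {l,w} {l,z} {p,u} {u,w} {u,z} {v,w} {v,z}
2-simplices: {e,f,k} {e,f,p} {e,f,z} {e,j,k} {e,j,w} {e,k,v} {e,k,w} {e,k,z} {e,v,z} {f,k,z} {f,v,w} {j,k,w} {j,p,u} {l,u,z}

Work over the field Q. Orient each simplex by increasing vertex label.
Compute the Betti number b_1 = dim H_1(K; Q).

b_1=13

n_0=10 n_1=34 n_2=14  [Q]
∂1: piv[ef,ej,ek,el,ep,eu,ev,ew,ez] rk=9  ker:fk,fl,fp,fv,fw,fz,jk,jl,jp,ju,jw,jz,kl,kv,kw,kz,lp,lu,lw,lz,pu,uw,uz,vw,vz
∂2: piv[efk,efp,efz,ejk,ejw,ekv,ekw,ekz,evz,fvw,jpu,luz] rk=12  ker:fkz,jkw
b_1=(34−9)−12=13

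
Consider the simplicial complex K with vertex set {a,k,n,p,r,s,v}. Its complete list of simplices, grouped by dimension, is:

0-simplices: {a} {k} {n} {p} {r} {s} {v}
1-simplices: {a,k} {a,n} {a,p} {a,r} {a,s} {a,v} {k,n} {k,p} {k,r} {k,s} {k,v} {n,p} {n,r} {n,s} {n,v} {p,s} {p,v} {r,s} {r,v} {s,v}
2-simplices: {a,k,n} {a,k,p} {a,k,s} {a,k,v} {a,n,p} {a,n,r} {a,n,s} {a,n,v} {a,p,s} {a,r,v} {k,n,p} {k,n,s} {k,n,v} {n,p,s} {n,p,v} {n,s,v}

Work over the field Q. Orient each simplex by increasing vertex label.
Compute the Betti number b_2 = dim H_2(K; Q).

n_0=7 n_1=20 n_2=16  [Q]
∂1: piv[ak,an,ap,ar,as,av] rk=6  ker:kn,kp,kr,ks,kv,np,nr,ns,nv,ps,pv,rs,rv,sv
∂2: piv[akn,akp,aks,akv,anp,anr,ans,anv,aps,arv,npv,nsv] rk=12  ker:knp,kns,knv,nps
b_2=(16−12)−0=4

b_2=4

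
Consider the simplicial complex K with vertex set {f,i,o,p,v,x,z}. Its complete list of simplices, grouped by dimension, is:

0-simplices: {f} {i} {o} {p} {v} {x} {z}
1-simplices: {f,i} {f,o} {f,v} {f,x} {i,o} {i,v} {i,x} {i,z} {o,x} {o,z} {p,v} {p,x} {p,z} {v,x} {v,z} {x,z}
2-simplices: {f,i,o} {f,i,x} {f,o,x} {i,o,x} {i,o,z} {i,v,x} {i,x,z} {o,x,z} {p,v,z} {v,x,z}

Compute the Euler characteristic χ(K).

χ(K)=1

n_0=7 n_1=16 n_2=10
χ=+7−16+10=1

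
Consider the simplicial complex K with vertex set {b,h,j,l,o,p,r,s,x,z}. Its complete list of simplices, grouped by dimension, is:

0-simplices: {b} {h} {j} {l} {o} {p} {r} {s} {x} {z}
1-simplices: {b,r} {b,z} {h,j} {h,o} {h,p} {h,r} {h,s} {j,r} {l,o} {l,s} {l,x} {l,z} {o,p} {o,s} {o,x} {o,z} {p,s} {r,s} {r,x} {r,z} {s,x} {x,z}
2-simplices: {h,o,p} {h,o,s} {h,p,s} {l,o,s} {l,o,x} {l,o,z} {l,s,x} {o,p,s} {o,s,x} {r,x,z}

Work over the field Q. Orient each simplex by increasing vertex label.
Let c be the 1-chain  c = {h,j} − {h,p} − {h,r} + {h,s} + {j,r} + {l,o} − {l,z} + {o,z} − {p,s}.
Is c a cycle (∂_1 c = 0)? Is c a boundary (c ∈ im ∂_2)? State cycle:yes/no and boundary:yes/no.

n_0=10 n_1=22 n_2=10  [Q]
∂1: piv[br,bz,hj,ho,hp,hr,hs,lo,lx] rk=9  ker:jr,ls,lz,op,os,ox,oz,ps,rs,rx,rz,sx,xz
∂2: piv[hop,hos,hps,los,lox,loz,lsx,rxz] rk=8  ker:ops,osx
∂1c = 0
c vs im∂2: residual ≠ 0 ⇒ not boundary

cycle:yes boundary:no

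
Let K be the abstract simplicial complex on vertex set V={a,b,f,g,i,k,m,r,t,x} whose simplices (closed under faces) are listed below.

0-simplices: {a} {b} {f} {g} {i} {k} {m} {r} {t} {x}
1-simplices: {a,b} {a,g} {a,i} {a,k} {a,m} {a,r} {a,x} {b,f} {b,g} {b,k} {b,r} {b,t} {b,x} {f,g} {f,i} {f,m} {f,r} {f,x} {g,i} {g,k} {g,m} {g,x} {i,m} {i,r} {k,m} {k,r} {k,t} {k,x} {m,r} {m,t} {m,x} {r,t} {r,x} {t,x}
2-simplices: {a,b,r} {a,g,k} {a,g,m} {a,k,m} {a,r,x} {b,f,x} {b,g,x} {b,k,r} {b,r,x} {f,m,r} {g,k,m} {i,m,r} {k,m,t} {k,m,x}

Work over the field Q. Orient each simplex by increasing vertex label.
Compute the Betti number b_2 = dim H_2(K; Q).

n_0=10 n_1=34 n_2=14  [Q]
∂1: piv[ab,ag,ai,ak,am,ar,ax,bf,bt] rk=9  ker:bg,bk,br,bx,fg,fi,fm,fr,fx,gi,gk,gm,gx,im,ir,km,kr,kt,kx,mr,mt,mx,rt,rx,tx
∂2: piv[abr,agk,agm,akm,arx,bfx,bgx,bkr,brx,fmr,imr,kmt,kmx] rk=13  ker:gkm
b_2=(14−13)−0=1

b_2=1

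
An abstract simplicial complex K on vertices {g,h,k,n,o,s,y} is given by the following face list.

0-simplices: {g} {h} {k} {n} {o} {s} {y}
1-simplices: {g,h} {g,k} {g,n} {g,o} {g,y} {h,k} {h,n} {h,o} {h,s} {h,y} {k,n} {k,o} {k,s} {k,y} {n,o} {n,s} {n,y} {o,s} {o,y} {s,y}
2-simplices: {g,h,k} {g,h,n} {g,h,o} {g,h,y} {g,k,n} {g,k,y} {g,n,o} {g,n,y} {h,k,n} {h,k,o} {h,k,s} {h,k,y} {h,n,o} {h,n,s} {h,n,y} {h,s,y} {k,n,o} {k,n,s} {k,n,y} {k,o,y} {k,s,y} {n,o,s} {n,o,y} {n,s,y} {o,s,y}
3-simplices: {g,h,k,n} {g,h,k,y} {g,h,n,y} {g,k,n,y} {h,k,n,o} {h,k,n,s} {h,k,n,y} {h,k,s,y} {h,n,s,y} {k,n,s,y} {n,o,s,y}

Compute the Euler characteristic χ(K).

n_0=7 n_1=20 n_2=25 n_3=11
χ=+7−20+25−11=1

χ(K)=1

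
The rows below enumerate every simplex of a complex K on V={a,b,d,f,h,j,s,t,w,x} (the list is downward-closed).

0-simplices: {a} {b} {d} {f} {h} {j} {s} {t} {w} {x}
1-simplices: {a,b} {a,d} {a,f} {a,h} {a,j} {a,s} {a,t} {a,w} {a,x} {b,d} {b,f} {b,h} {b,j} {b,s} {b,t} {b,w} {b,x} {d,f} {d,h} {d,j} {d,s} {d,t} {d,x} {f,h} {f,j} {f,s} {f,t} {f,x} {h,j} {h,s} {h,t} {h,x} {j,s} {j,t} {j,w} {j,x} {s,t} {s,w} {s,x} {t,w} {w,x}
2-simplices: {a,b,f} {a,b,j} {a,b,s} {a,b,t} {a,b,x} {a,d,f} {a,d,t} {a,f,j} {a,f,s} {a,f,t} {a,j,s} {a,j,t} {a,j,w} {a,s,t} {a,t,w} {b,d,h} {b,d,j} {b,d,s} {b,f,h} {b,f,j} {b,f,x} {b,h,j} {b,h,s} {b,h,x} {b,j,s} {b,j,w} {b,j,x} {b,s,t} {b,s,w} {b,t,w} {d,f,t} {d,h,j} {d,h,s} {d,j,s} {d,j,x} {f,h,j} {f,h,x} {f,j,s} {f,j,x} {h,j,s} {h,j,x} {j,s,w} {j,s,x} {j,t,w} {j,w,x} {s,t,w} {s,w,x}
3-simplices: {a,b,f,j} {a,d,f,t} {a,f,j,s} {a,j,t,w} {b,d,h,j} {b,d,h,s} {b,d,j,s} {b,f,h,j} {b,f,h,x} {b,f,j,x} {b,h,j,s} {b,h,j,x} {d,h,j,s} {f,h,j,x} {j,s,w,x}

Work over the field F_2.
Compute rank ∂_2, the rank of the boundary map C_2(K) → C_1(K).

n_0=10 n_1=41 n_2=47 n_3=15  [Z2]
∂1: piv[ab,ad,af,ah,aj,as,at,aw,ax] rk=9  ker:bd,bf,bh,bj,bs,bt,bw,bx,df,dh,dj,ds,dt,dx,fh,fj,fs,ft,fx,hj,hs,ht,hx,js,jt,jw,jx,st,sw,sx,tw,wx
∂2: piv[abf,abj,abs,abt,abx,adf,adt,afj,afs,aft,ajs,ajt,ajw,ast,atw,bdh,bdj,bds,bfh,bfx,bhj,bhs,bhx,bjw,bjx,bsw,djx,jsx,jwx] rk=29  ker:bfj,bjs,bst,btw,dft,dhj,dhs,djs,fhj,fhx,fjs,fjx,hjs,hjx,jsw,jtw,stw,swx
∂3: piv[abfj,adft,afjs,ajtw,bdhj,bdhs,bdjs,bfhj,bfhx,bfjx,bhjs,bhjx,jswx] rk=13  ker:dhjs,fhjx
rk∂_2=29

rank∂_2=29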